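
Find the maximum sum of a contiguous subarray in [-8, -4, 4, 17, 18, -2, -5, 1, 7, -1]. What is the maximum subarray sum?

Using Kadane's algorithm on [-8, -4, 4, 17, 18, -2, -5, 1, 7, -1]:

Scanning through the array:
Position 1 (value -4): max_ending_here = -4, max_so_far = -4
Position 2 (value 4): max_ending_here = 4, max_so_far = 4
Position 3 (value 17): max_ending_here = 21, max_so_far = 21
Position 4 (value 18): max_ending_here = 39, max_so_far = 39
Position 5 (value -2): max_ending_here = 37, max_so_far = 39
Position 6 (value -5): max_ending_here = 32, max_so_far = 39
Position 7 (value 1): max_ending_here = 33, max_so_far = 39
Position 8 (value 7): max_ending_here = 40, max_so_far = 40
Position 9 (value -1): max_ending_here = 39, max_so_far = 40

Maximum subarray: [4, 17, 18, -2, -5, 1, 7]
Maximum sum: 40

The maximum subarray is [4, 17, 18, -2, -5, 1, 7] with sum 40. This subarray runs from index 2 to index 8.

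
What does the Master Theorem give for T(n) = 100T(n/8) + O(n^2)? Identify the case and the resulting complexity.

Master Theorem for T(n) = 100T(n/8) + O(n^2):

a = 100, b = 8, c = 2
log_b(a) = log_8(100) = 2.2146

Case 1: c = 2 < log_8(100) = 2.2146
T(n) = O(n^(log_8 100))

For T(n) = 100T(n/8) + O(n^2): log_8(100) = 2.2146. This is Case 1 of the Master Theorem (c < log_b(a), work dominated by leaves), giving O(n^(log_8 100)).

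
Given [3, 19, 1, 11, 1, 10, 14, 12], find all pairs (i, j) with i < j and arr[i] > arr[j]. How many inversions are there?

Finding inversions in [3, 19, 1, 11, 1, 10, 14, 12]:

(0, 2): arr[0]=3 > arr[2]=1
(0, 4): arr[0]=3 > arr[4]=1
(1, 2): arr[1]=19 > arr[2]=1
(1, 3): arr[1]=19 > arr[3]=11
(1, 4): arr[1]=19 > arr[4]=1
(1, 5): arr[1]=19 > arr[5]=10
(1, 6): arr[1]=19 > arr[6]=14
(1, 7): arr[1]=19 > arr[7]=12
(3, 4): arr[3]=11 > arr[4]=1
(3, 5): arr[3]=11 > arr[5]=10
(6, 7): arr[6]=14 > arr[7]=12

Total inversions: 11

The array has 11 inversion(s): (0,2), (0,4), (1,2), (1,3), (1,4), (1,5), (1,6), (1,7), (3,4), (3,5), (6,7). Each pair (i,j) satisfies i < j and arr[i] > arr[j].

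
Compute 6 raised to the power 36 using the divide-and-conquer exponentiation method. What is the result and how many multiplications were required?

Computing 6^36 by squaring (build up from 6^1; each line after the first costs one multiplication):

6^1 = 6
6^2 = (6^1)^2 = 6^2 = 36
6^4 = (6^2)^2 = 36^2 = 1296
6^8 = (6^4)^2 = 1296^2 = 1679616
6^9 = 6 * 6^8 = 6 * 1679616 = 10077696
6^18 = (6^9)^2 = 10077696^2 = 101559956668416
6^36 = (6^18)^2 = 101559956668416^2 = 10314424798490535546171949056

Result: 10314424798490535546171949056
Multiplications needed: 6 (6 lines after 6^1)

6^36 = 10314424798490535546171949056. Using exponentiation by squaring, this requires 6 multiplications. The key idea: if the exponent is even, square the half-power; if odd, multiply by the base once.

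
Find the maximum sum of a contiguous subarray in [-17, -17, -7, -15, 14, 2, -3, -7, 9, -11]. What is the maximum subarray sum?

Using Kadane's algorithm on [-17, -17, -7, -15, 14, 2, -3, -7, 9, -11]:

Scanning through the array:
Position 1 (value -17): max_ending_here = -17, max_so_far = -17
Position 2 (value -7): max_ending_here = -7, max_so_far = -7
Position 3 (value -15): max_ending_here = -15, max_so_far = -7
Position 4 (value 14): max_ending_here = 14, max_so_far = 14
Position 5 (value 2): max_ending_here = 16, max_so_far = 16
Position 6 (value -3): max_ending_here = 13, max_so_far = 16
Position 7 (value -7): max_ending_here = 6, max_so_far = 16
Position 8 (value 9): max_ending_here = 15, max_so_far = 16
Position 9 (value -11): max_ending_here = 4, max_so_far = 16

Maximum subarray: [14, 2]
Maximum sum: 16

The maximum subarray is [14, 2] with sum 16. This subarray runs from index 4 to index 5.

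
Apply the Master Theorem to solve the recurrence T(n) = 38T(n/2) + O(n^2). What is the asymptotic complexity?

Master Theorem for T(n) = 38T(n/2) + O(n^2):

a = 38, b = 2, c = 2
log_b(a) = log_2(38) = 5.2479

Case 1: c = 2 < log_2(38) = 5.2479
T(n) = O(n^(log_2 38))

For T(n) = 38T(n/2) + O(n^2): log_2(38) = 5.2479. This is Case 1 of the Master Theorem (c < log_b(a), work dominated by leaves), giving O(n^(log_2 38)).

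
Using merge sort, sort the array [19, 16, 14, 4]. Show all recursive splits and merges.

Merge sort trace:

Split: [19, 16, 14, 4] -> [19, 16] and [14, 4]
  Split: [19, 16] -> [19] and [16]
  Merge: [19] + [16] -> [16, 19]
  Split: [14, 4] -> [14] and [4]
  Merge: [14] + [4] -> [4, 14]
Merge: [16, 19] + [4, 14] -> [4, 14, 16, 19]

Final sorted array: [4, 14, 16, 19]

The merge sort proceeds by recursively splitting the array and merging sorted halves.
After all merges, the sorted array is [4, 14, 16, 19].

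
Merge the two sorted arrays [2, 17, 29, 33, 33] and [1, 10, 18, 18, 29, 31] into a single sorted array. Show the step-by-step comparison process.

Merging process:

Compare 2 vs 1: take 1 from right. Merged: [1]
Compare 2 vs 10: take 2 from left. Merged: [1, 2]
Compare 17 vs 10: take 10 from right. Merged: [1, 2, 10]
Compare 17 vs 18: take 17 from left. Merged: [1, 2, 10, 17]
Compare 29 vs 18: take 18 from right. Merged: [1, 2, 10, 17, 18]
Compare 29 vs 18: take 18 from right. Merged: [1, 2, 10, 17, 18, 18]
Compare 29 vs 29: take 29 from left. Merged: [1, 2, 10, 17, 18, 18, 29]
Compare 33 vs 29: take 29 from right. Merged: [1, 2, 10, 17, 18, 18, 29, 29]
Compare 33 vs 31: take 31 from right. Merged: [1, 2, 10, 17, 18, 18, 29, 29, 31]
Append remaining from left: [33, 33]. Merged: [1, 2, 10, 17, 18, 18, 29, 29, 31, 33, 33]

Final merged array: [1, 2, 10, 17, 18, 18, 29, 29, 31, 33, 33]
Total comparisons: 9

The merged array is [1, 2, 10, 17, 18, 18, 29, 29, 31, 33, 33], requiring 9 comparisons. The merge step runs in O(n) time where n is the total number of elements.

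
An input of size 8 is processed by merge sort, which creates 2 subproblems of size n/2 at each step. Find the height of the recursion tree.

For divide and conquer with division factor 2:

Problem sizes at each level:
Level 0: 8
Level 1: 4
Level 2: 2
Level 3: 1

The root is level 0 and the size-1 base case is level 3 (the tree spans levels 0 through 3, i.e. 4 levels counting the root), so the depth is the number of divisions: log_2(8) = 3

The recursion tree depth is log_2(8) = 3. At each level, the problem size is divided by 2, so it takes 3 divisions to reduce to a base case of size 1. The algorithm makes 2 recursive calls at each level.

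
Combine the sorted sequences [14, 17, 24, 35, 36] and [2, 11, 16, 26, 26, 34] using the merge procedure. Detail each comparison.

Merging process:

Compare 14 vs 2: take 2 from right. Merged: [2]
Compare 14 vs 11: take 11 from right. Merged: [2, 11]
Compare 14 vs 16: take 14 from left. Merged: [2, 11, 14]
Compare 17 vs 16: take 16 from right. Merged: [2, 11, 14, 16]
Compare 17 vs 26: take 17 from left. Merged: [2, 11, 14, 16, 17]
Compare 24 vs 26: take 24 from left. Merged: [2, 11, 14, 16, 17, 24]
Compare 35 vs 26: take 26 from right. Merged: [2, 11, 14, 16, 17, 24, 26]
Compare 35 vs 26: take 26 from right. Merged: [2, 11, 14, 16, 17, 24, 26, 26]
Compare 35 vs 34: take 34 from right. Merged: [2, 11, 14, 16, 17, 24, 26, 26, 34]
Append remaining from left: [35, 36]. Merged: [2, 11, 14, 16, 17, 24, 26, 26, 34, 35, 36]

Final merged array: [2, 11, 14, 16, 17, 24, 26, 26, 34, 35, 36]
Total comparisons: 9

The merged array is [2, 11, 14, 16, 17, 24, 26, 26, 34, 35, 36], requiring 9 comparisons. The merge step runs in O(n) time where n is the total number of elements.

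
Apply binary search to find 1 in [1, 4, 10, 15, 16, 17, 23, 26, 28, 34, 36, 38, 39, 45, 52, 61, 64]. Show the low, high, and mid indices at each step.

Binary search for 1 in [1, 4, 10, 15, 16, 17, 23, 26, 28, 34, 36, 38, 39, 45, 52, 61, 64]:

lo=0, hi=16, mid=8, arr[mid]=28 -> 28 > 1, search left half
lo=0, hi=7, mid=3, arr[mid]=15 -> 15 > 1, search left half
lo=0, hi=2, mid=1, arr[mid]=4 -> 4 > 1, search left half
lo=0, hi=0, mid=0, arr[mid]=1 -> Found target at index 0!

Binary search finds 1 at index 0 after 4 comparisons. The search repeatedly halves the search space by comparing with the middle element.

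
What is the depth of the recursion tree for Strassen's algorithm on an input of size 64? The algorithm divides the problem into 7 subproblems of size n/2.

For divide and conquer with division factor 2:

Problem sizes at each level:
Level 0: 64
Level 1: 32
Level 2: 16
Level 3: 8
Level 4: 4
Level 5: 2
Level 6: 1

The root is level 0 and the size-1 base case is level 6 (the tree spans levels 0 through 6, i.e. 7 levels counting the root), so the depth is the number of divisions: log_2(64) = 6

The recursion tree depth is log_2(64) = 6. At each level, the problem size is divided by 2, so it takes 6 divisions to reduce to a base case of size 1. The algorithm makes 7 recursive calls at each level.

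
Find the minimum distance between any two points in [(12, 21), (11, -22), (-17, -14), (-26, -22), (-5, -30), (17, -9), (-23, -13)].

Computing all pairwise distances among 7 points:

d((12, 21), (11, -22)) = 43.0116
d((12, 21), (-17, -14)) = 45.4533
d((12, 21), (-26, -22)) = 57.3847
d((12, 21), (-5, -30)) = 53.7587
d((12, 21), (17, -9)) = 30.4138
d((12, 21), (-23, -13)) = 48.7955
d((11, -22), (-17, -14)) = 29.1204
d((11, -22), (-26, -22)) = 37.0
d((11, -22), (-5, -30)) = 17.8885
d((11, -22), (17, -9)) = 14.3178
d((11, -22), (-23, -13)) = 35.171
d((-17, -14), (-26, -22)) = 12.0416
d((-17, -14), (-5, -30)) = 20.0
d((-17, -14), (17, -9)) = 34.3657
d((-17, -14), (-23, -13)) = 6.0828 <-- minimum
d((-26, -22), (-5, -30)) = 22.4722
d((-26, -22), (17, -9)) = 44.9222
d((-26, -22), (-23, -13)) = 9.4868
d((-5, -30), (17, -9)) = 30.4138
d((-5, -30), (-23, -13)) = 24.7588
d((17, -9), (-23, -13)) = 40.1995

Closest pair: (-17, -14) and (-23, -13) with distance 6.0828

The closest pair is (-17, -14) and (-23, -13) with Euclidean distance 6.0828. For 7 points, brute-force pairwise comparison is shown above. For large n, the divide-and-conquer algorithm (sort by x, recurse on halves, check the dividing strip) achieves O(n log n).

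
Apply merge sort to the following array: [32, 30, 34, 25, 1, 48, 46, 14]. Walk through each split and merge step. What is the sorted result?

Merge sort trace:

Split: [32, 30, 34, 25, 1, 48, 46, 14] -> [32, 30, 34, 25] and [1, 48, 46, 14]
  Split: [32, 30, 34, 25] -> [32, 30] and [34, 25]
    Split: [32, 30] -> [32] and [30]
    Merge: [32] + [30] -> [30, 32]
    Split: [34, 25] -> [34] and [25]
    Merge: [34] + [25] -> [25, 34]
  Merge: [30, 32] + [25, 34] -> [25, 30, 32, 34]
  Split: [1, 48, 46, 14] -> [1, 48] and [46, 14]
    Split: [1, 48] -> [1] and [48]
    Merge: [1] + [48] -> [1, 48]
    Split: [46, 14] -> [46] and [14]
    Merge: [46] + [14] -> [14, 46]
  Merge: [1, 48] + [14, 46] -> [1, 14, 46, 48]
Merge: [25, 30, 32, 34] + [1, 14, 46, 48] -> [1, 14, 25, 30, 32, 34, 46, 48]

Final sorted array: [1, 14, 25, 30, 32, 34, 46, 48]

The merge sort proceeds by recursively splitting the array and merging sorted halves.
After all merges, the sorted array is [1, 14, 25, 30, 32, 34, 46, 48].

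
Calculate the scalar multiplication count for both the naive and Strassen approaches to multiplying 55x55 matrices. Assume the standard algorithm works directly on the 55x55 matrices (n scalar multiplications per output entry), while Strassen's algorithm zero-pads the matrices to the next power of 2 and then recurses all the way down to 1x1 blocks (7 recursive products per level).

Matrix multiplication for 55x55 matrices:

Strassen's algorithm requires power-of-2 dimensions. Pad 55x55 to 64x64 (next power of 2).

Standard algorithm: 55^3 = 166375 multiplications
Strassen's algorithm: 7^(log2(64)) = 7^6 = 117649 multiplications
Savings: 166375 - 117649 = 48726 multiplications

Standard: 166375 multiplications (55^3). Strassen: 117649 multiplications (7^6, after padding to 64x64). Strassen reduces 8 recursive multiplications to 7 at each level.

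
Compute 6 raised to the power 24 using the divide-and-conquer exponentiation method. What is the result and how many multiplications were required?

Computing 6^24 by squaring (build up from 6^1; each line after the first costs one multiplication):

6^1 = 6
6^2 = (6^1)^2 = 6^2 = 36
6^3 = 6 * 6^2 = 6 * 36 = 216
6^6 = (6^3)^2 = 216^2 = 46656
6^12 = (6^6)^2 = 46656^2 = 2176782336
6^24 = (6^12)^2 = 2176782336^2 = 4738381338321616896

Result: 4738381338321616896
Multiplications needed: 5 (5 lines after 6^1)

6^24 = 4738381338321616896. Using exponentiation by squaring, this requires 5 multiplications. The key idea: if the exponent is even, square the half-power; if odd, multiply by the base once.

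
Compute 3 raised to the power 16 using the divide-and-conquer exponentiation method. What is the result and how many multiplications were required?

Computing 3^16 by squaring (build up from 3^1; each line after the first costs one multiplication):

3^1 = 3
3^2 = (3^1)^2 = 3^2 = 9
3^4 = (3^2)^2 = 9^2 = 81
3^8 = (3^4)^2 = 81^2 = 6561
3^16 = (3^8)^2 = 6561^2 = 43046721

Result: 43046721
Multiplications needed: 4 (4 lines after 3^1)

3^16 = 43046721. Using exponentiation by squaring, this requires 4 multiplications. The key idea: if the exponent is even, square the half-power; if odd, multiply by the base once.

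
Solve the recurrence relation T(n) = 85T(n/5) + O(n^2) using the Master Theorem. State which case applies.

Master Theorem for T(n) = 85T(n/5) + O(n^2):

a = 85, b = 5, c = 2
log_b(a) = log_5(85) = 2.7604

Case 1: c = 2 < log_5(85) = 2.7604
T(n) = O(n^(log_5 85))

For T(n) = 85T(n/5) + O(n^2): log_5(85) = 2.7604. This is Case 1 of the Master Theorem (c < log_b(a), work dominated by leaves), giving O(n^(log_5 85)).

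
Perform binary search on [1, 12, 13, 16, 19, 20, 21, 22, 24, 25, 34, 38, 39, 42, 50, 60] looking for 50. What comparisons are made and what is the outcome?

Binary search for 50 in [1, 12, 13, 16, 19, 20, 21, 22, 24, 25, 34, 38, 39, 42, 50, 60]:

lo=0, hi=15, mid=7, arr[mid]=22 -> 22 < 50, search right half
lo=8, hi=15, mid=11, arr[mid]=38 -> 38 < 50, search right half
lo=12, hi=15, mid=13, arr[mid]=42 -> 42 < 50, search right half
lo=14, hi=15, mid=14, arr[mid]=50 -> Found target at index 14!

Binary search finds 50 at index 14 after 4 comparisons. The search repeatedly halves the search space by comparing with the middle element.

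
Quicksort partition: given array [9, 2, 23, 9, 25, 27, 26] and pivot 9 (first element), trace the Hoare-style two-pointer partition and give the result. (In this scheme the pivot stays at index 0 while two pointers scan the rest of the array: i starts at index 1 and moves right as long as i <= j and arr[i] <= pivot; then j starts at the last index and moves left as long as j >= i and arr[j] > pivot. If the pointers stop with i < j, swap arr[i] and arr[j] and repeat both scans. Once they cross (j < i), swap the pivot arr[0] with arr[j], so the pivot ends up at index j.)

Hoare-style two-pointer partition with pivot = 9:

Initial array: [9, 2, 23, 9, 25, 27, 26]

Pointers start at i = 1, j = 6.
i stops at index 2 (arr[2]=23 > 9), j stops at index 3 (arr[3]=9 <= 9): swap arr[2] and arr[3], array becomes [9, 2, 9, 23, 25, 27, 26]
i ends at 3, j ends at 2: the pointers have crossed (j < i), so scanning stops.

Swap pivot arr[0] with arr[2] to place pivot at position 2: [9, 2, 9, 23, 25, 27, 26]
Pivot position: 2

After partitioning with pivot 9, the array becomes [9, 2, 9, 23, 25, 27, 26]. The pivot is placed at index 2. All elements to the left of the pivot are <= 9, and all elements to the right are > 9.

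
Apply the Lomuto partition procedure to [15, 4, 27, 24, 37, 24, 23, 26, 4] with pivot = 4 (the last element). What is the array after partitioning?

Lomuto partition with pivot = 4:

Initial array: [15, 4, 27, 24, 37, 24, 23, 26, 4]

arr[0]=15 > 4: no swap
arr[1]=4 <= 4: swap with position 0, array becomes [4, 15, 27, 24, 37, 24, 23, 26, 4]
arr[2]=27 > 4: no swap
arr[3]=24 > 4: no swap
arr[4]=37 > 4: no swap
arr[5]=24 > 4: no swap
arr[6]=23 > 4: no swap
arr[7]=26 > 4: no swap

Place pivot at position 1: [4, 4, 27, 24, 37, 24, 23, 26, 15]
Pivot position: 1

After partitioning with pivot 4, the array becomes [4, 4, 27, 24, 37, 24, 23, 26, 15]. The pivot is placed at index 1. All elements to the left of the pivot are <= 4, and all elements to the right are > 4.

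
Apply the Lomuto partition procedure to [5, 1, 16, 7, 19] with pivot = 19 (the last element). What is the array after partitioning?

Lomuto partition with pivot = 19:

Initial array: [5, 1, 16, 7, 19]

arr[0]=5 <= 19: swap with position 0, array becomes [5, 1, 16, 7, 19]
arr[1]=1 <= 19: swap with position 1, array becomes [5, 1, 16, 7, 19]
arr[2]=16 <= 19: swap with position 2, array becomes [5, 1, 16, 7, 19]
arr[3]=7 <= 19: swap with position 3, array becomes [5, 1, 16, 7, 19]

Place pivot at position 4: [5, 1, 16, 7, 19]
Pivot position: 4

After partitioning with pivot 19, the array becomes [5, 1, 16, 7, 19]. The pivot is placed at index 4. All elements to the left of the pivot are <= 19, and all elements to the right are > 19.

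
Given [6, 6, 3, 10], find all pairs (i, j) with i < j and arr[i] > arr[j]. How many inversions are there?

Finding inversions in [6, 6, 3, 10]:

(0, 2): arr[0]=6 > arr[2]=3
(1, 2): arr[1]=6 > arr[2]=3

Total inversions: 2

The array has 2 inversion(s): (0,2), (1,2). Each pair (i,j) satisfies i < j and arr[i] > arr[j].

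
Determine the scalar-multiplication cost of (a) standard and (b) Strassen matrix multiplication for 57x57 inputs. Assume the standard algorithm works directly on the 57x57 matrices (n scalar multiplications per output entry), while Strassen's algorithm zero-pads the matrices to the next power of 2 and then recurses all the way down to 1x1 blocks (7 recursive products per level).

Matrix multiplication for 57x57 matrices:

Strassen's algorithm requires power-of-2 dimensions. Pad 57x57 to 64x64 (next power of 2).

Standard algorithm: 57^3 = 185193 multiplications
Strassen's algorithm: 7^(log2(64)) = 7^6 = 117649 multiplications
Savings: 185193 - 117649 = 67544 multiplications

Standard: 185193 multiplications (57^3). Strassen: 117649 multiplications (7^6, after padding to 64x64). Strassen reduces 8 recursive multiplications to 7 at each level.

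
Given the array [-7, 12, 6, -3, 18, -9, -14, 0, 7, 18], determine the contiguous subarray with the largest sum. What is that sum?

Using Kadane's algorithm on [-7, 12, 6, -3, 18, -9, -14, 0, 7, 18]:

Scanning through the array:
Position 1 (value 12): max_ending_here = 12, max_so_far = 12
Position 2 (value 6): max_ending_here = 18, max_so_far = 18
Position 3 (value -3): max_ending_here = 15, max_so_far = 18
Position 4 (value 18): max_ending_here = 33, max_so_far = 33
Position 5 (value -9): max_ending_here = 24, max_so_far = 33
Position 6 (value -14): max_ending_here = 10, max_so_far = 33
Position 7 (value 0): max_ending_here = 10, max_so_far = 33
Position 8 (value 7): max_ending_here = 17, max_so_far = 33
Position 9 (value 18): max_ending_here = 35, max_so_far = 35

Maximum subarray: [12, 6, -3, 18, -9, -14, 0, 7, 18]
Maximum sum: 35

The maximum subarray is [12, 6, -3, 18, -9, -14, 0, 7, 18] with sum 35. This subarray runs from index 1 to index 9.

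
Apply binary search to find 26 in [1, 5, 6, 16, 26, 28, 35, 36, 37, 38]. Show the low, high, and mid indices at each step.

Binary search for 26 in [1, 5, 6, 16, 26, 28, 35, 36, 37, 38]:

lo=0, hi=9, mid=4, arr[mid]=26 -> Found target at index 4!

Binary search finds 26 at index 4 after 1 comparisons. The search repeatedly halves the search space by comparing with the middle element.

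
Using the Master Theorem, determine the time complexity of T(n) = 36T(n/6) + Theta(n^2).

Master Theorem for T(n) = 36T(n/6) + O(n^2):

a = 36, b = 6, c = 2
log_b(a) = log_6(36) = 2.0000

Case 2: c = 2 = log_6(36) = 2.0000
T(n) = O(n^2 log n) = O(n^2 log n)

For T(n) = 36T(n/6) + O(n^2): log_6(36) = 2.0000. This is Case 2 of the Master Theorem (c = log_b(a), equal work at all levels), giving O(n^2 log n).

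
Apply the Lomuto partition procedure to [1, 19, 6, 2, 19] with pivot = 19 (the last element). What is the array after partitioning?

Lomuto partition with pivot = 19:

Initial array: [1, 19, 6, 2, 19]

arr[0]=1 <= 19: swap with position 0, array becomes [1, 19, 6, 2, 19]
arr[1]=19 <= 19: swap with position 1, array becomes [1, 19, 6, 2, 19]
arr[2]=6 <= 19: swap with position 2, array becomes [1, 19, 6, 2, 19]
arr[3]=2 <= 19: swap with position 3, array becomes [1, 19, 6, 2, 19]

Place pivot at position 4: [1, 19, 6, 2, 19]
Pivot position: 4

After partitioning with pivot 19, the array becomes [1, 19, 6, 2, 19]. The pivot is placed at index 4. All elements to the left of the pivot are <= 19, and all elements to the right are > 19.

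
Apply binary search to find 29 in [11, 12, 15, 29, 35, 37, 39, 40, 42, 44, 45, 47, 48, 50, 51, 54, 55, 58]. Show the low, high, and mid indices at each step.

Binary search for 29 in [11, 12, 15, 29, 35, 37, 39, 40, 42, 44, 45, 47, 48, 50, 51, 54, 55, 58]:

lo=0, hi=17, mid=8, arr[mid]=42 -> 42 > 29, search left half
lo=0, hi=7, mid=3, arr[mid]=29 -> Found target at index 3!

Binary search finds 29 at index 3 after 2 comparisons. The search repeatedly halves the search space by comparing with the middle element.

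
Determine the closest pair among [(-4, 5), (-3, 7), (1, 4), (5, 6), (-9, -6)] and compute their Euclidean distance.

Computing all pairwise distances among 5 points:

d((-4, 5), (-3, 7)) = 2.2361 <-- minimum
d((-4, 5), (1, 4)) = 5.099
d((-4, 5), (5, 6)) = 9.0554
d((-4, 5), (-9, -6)) = 12.083
d((-3, 7), (1, 4)) = 5.0
d((-3, 7), (5, 6)) = 8.0623
d((-3, 7), (-9, -6)) = 14.3178
d((1, 4), (5, 6)) = 4.4721
d((1, 4), (-9, -6)) = 14.1421
d((5, 6), (-9, -6)) = 18.4391

Closest pair: (-4, 5) and (-3, 7) with distance 2.2361

The closest pair is (-4, 5) and (-3, 7) with Euclidean distance 2.2361. For 5 points, brute-force pairwise comparison is shown above. For large n, the divide-and-conquer algorithm (sort by x, recurse on halves, check the dividing strip) achieves O(n log n).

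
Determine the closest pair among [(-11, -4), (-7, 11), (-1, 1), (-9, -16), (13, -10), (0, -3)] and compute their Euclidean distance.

Computing all pairwise distances among 6 points:

d((-11, -4), (-7, 11)) = 15.5242
d((-11, -4), (-1, 1)) = 11.1803
d((-11, -4), (-9, -16)) = 12.1655
d((-11, -4), (13, -10)) = 24.7386
d((-11, -4), (0, -3)) = 11.0454
d((-7, 11), (-1, 1)) = 11.6619
d((-7, 11), (-9, -16)) = 27.074
d((-7, 11), (13, -10)) = 29.0
d((-7, 11), (0, -3)) = 15.6525
d((-1, 1), (-9, -16)) = 18.7883
d((-1, 1), (13, -10)) = 17.8045
d((-1, 1), (0, -3)) = 4.1231 <-- minimum
d((-9, -16), (13, -10)) = 22.8035
d((-9, -16), (0, -3)) = 15.8114
d((13, -10), (0, -3)) = 14.7648

Closest pair: (-1, 1) and (0, -3) with distance 4.1231

The closest pair is (-1, 1) and (0, -3) with Euclidean distance 4.1231. For 6 points, brute-force pairwise comparison is shown above. For large n, the divide-and-conquer algorithm (sort by x, recurse on halves, check the dividing strip) achieves O(n log n).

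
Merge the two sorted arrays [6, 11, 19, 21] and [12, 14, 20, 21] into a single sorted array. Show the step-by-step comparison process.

Merging process:

Compare 6 vs 12: take 6 from left. Merged: [6]
Compare 11 vs 12: take 11 from left. Merged: [6, 11]
Compare 19 vs 12: take 12 from right. Merged: [6, 11, 12]
Compare 19 vs 14: take 14 from right. Merged: [6, 11, 12, 14]
Compare 19 vs 20: take 19 from left. Merged: [6, 11, 12, 14, 19]
Compare 21 vs 20: take 20 from right. Merged: [6, 11, 12, 14, 19, 20]
Compare 21 vs 21: take 21 from left. Merged: [6, 11, 12, 14, 19, 20, 21]
Append remaining from right: [21]. Merged: [6, 11, 12, 14, 19, 20, 21, 21]

Final merged array: [6, 11, 12, 14, 19, 20, 21, 21]
Total comparisons: 7

The merged array is [6, 11, 12, 14, 19, 20, 21, 21], requiring 7 comparisons. The merge step runs in O(n) time where n is the total number of elements.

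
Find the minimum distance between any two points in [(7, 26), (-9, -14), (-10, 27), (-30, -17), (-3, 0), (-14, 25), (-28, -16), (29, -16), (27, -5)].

Computing all pairwise distances among 9 points:

d((7, 26), (-9, -14)) = 43.0813
d((7, 26), (-10, 27)) = 17.0294
d((7, 26), (-30, -17)) = 56.7274
d((7, 26), (-3, 0)) = 27.8568
d((7, 26), (-14, 25)) = 21.0238
d((7, 26), (-28, -16)) = 54.6717
d((7, 26), (29, -16)) = 47.4131
d((7, 26), (27, -5)) = 36.8917
d((-9, -14), (-10, 27)) = 41.0122
d((-9, -14), (-30, -17)) = 21.2132
d((-9, -14), (-3, 0)) = 15.2315
d((-9, -14), (-14, 25)) = 39.3192
d((-9, -14), (-28, -16)) = 19.105
d((-9, -14), (29, -16)) = 38.0526
d((-9, -14), (27, -5)) = 37.108
d((-10, 27), (-30, -17)) = 48.3322
d((-10, 27), (-3, 0)) = 27.8927
d((-10, 27), (-14, 25)) = 4.4721
d((-10, 27), (-28, -16)) = 46.6154
d((-10, 27), (29, -16)) = 58.0517
d((-10, 27), (27, -5)) = 48.9183
d((-30, -17), (-3, 0)) = 31.9061
d((-30, -17), (-14, 25)) = 44.9444
d((-30, -17), (-28, -16)) = 2.2361 <-- minimum
d((-30, -17), (29, -16)) = 59.0085
d((-30, -17), (27, -5)) = 58.2495
d((-3, 0), (-14, 25)) = 27.313
d((-3, 0), (-28, -16)) = 29.6816
d((-3, 0), (29, -16)) = 35.7771
d((-3, 0), (27, -5)) = 30.4138
d((-14, 25), (-28, -16)) = 43.3244
d((-14, 25), (29, -16)) = 59.4138
d((-14, 25), (27, -5)) = 50.8035
d((-28, -16), (29, -16)) = 57.0
d((-28, -16), (27, -5)) = 56.0892
d((29, -16), (27, -5)) = 11.1803

Closest pair: (-30, -17) and (-28, -16) with distance 2.2361

The closest pair is (-30, -17) and (-28, -16) with Euclidean distance 2.2361. For 9 points, brute-force pairwise comparison is shown above. For large n, the divide-and-conquer algorithm (sort by x, recurse on halves, check the dividing strip) achieves O(n log n).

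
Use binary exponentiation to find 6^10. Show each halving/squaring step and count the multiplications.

Computing 6^10 by squaring (build up from 6^1; each line after the first costs one multiplication):

6^1 = 6
6^2 = (6^1)^2 = 6^2 = 36
6^4 = (6^2)^2 = 36^2 = 1296
6^5 = 6 * 6^4 = 6 * 1296 = 7776
6^10 = (6^5)^2 = 7776^2 = 60466176

Result: 60466176
Multiplications needed: 4 (4 lines after 6^1)

6^10 = 60466176. Using exponentiation by squaring, this requires 4 multiplications. The key idea: if the exponent is even, square the half-power; if odd, multiply by the base once.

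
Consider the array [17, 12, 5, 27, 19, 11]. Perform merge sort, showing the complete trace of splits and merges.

Merge sort trace:

Split: [17, 12, 5, 27, 19, 11] -> [17, 12, 5] and [27, 19, 11]
  Split: [17, 12, 5] -> [17] and [12, 5]
    Split: [12, 5] -> [12] and [5]
    Merge: [12] + [5] -> [5, 12]
  Merge: [17] + [5, 12] -> [5, 12, 17]
  Split: [27, 19, 11] -> [27] and [19, 11]
    Split: [19, 11] -> [19] and [11]
    Merge: [19] + [11] -> [11, 19]
  Merge: [27] + [11, 19] -> [11, 19, 27]
Merge: [5, 12, 17] + [11, 19, 27] -> [5, 11, 12, 17, 19, 27]

Final sorted array: [5, 11, 12, 17, 19, 27]

The merge sort proceeds by recursively splitting the array and merging sorted halves.
After all merges, the sorted array is [5, 11, 12, 17, 19, 27].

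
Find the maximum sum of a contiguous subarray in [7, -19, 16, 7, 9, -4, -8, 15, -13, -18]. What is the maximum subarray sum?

Using Kadane's algorithm on [7, -19, 16, 7, 9, -4, -8, 15, -13, -18]:

Scanning through the array:
Position 1 (value -19): max_ending_here = -12, max_so_far = 7
Position 2 (value 16): max_ending_here = 16, max_so_far = 16
Position 3 (value 7): max_ending_here = 23, max_so_far = 23
Position 4 (value 9): max_ending_here = 32, max_so_far = 32
Position 5 (value -4): max_ending_here = 28, max_so_far = 32
Position 6 (value -8): max_ending_here = 20, max_so_far = 32
Position 7 (value 15): max_ending_here = 35, max_so_far = 35
Position 8 (value -13): max_ending_here = 22, max_so_far = 35
Position 9 (value -18): max_ending_here = 4, max_so_far = 35

Maximum subarray: [16, 7, 9, -4, -8, 15]
Maximum sum: 35

The maximum subarray is [16, 7, 9, -4, -8, 15] with sum 35. This subarray runs from index 2 to index 7.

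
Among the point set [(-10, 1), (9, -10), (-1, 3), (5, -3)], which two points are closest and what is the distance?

Computing all pairwise distances among 4 points:

d((-10, 1), (9, -10)) = 21.9545
d((-10, 1), (-1, 3)) = 9.2195
d((-10, 1), (5, -3)) = 15.5242
d((9, -10), (-1, 3)) = 16.4012
d((9, -10), (5, -3)) = 8.0623 <-- minimum
d((-1, 3), (5, -3)) = 8.4853

Closest pair: (9, -10) and (5, -3) with distance 8.0623

The closest pair is (9, -10) and (5, -3) with Euclidean distance 8.0623. For 4 points, brute-force pairwise comparison is shown above. For large n, the divide-and-conquer algorithm (sort by x, recurse on halves, check the dividing strip) achieves O(n log n).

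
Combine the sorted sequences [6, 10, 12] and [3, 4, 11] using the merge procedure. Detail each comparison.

Merging process:

Compare 6 vs 3: take 3 from right. Merged: [3]
Compare 6 vs 4: take 4 from right. Merged: [3, 4]
Compare 6 vs 11: take 6 from left. Merged: [3, 4, 6]
Compare 10 vs 11: take 10 from left. Merged: [3, 4, 6, 10]
Compare 12 vs 11: take 11 from right. Merged: [3, 4, 6, 10, 11]
Append remaining from left: [12]. Merged: [3, 4, 6, 10, 11, 12]

Final merged array: [3, 4, 6, 10, 11, 12]
Total comparisons: 5

The merged array is [3, 4, 6, 10, 11, 12], requiring 5 comparisons. The merge step runs in O(n) time where n is the total number of elements.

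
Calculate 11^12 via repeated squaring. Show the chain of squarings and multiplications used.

Computing 11^12 by squaring (build up from 11^1; each line after the first costs one multiplication):

11^1 = 11
11^2 = (11^1)^2 = 11^2 = 121
11^3 = 11 * 11^2 = 11 * 121 = 1331
11^6 = (11^3)^2 = 1331^2 = 1771561
11^12 = (11^6)^2 = 1771561^2 = 3138428376721

Result: 3138428376721
Multiplications needed: 4 (4 lines after 11^1)

11^12 = 3138428376721. Using exponentiation by squaring, this requires 4 multiplications. The key idea: if the exponent is even, square the half-power; if odd, multiply by the base once.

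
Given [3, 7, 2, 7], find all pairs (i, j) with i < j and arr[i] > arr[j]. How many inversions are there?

Finding inversions in [3, 7, 2, 7]:

(0, 2): arr[0]=3 > arr[2]=2
(1, 2): arr[1]=7 > arr[2]=2

Total inversions: 2

The array has 2 inversion(s): (0,2), (1,2). Each pair (i,j) satisfies i < j and arr[i] > arr[j].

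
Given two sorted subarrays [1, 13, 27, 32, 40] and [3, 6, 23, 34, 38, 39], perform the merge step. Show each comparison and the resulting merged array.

Merging process:

Compare 1 vs 3: take 1 from left. Merged: [1]
Compare 13 vs 3: take 3 from right. Merged: [1, 3]
Compare 13 vs 6: take 6 from right. Merged: [1, 3, 6]
Compare 13 vs 23: take 13 from left. Merged: [1, 3, 6, 13]
Compare 27 vs 23: take 23 from right. Merged: [1, 3, 6, 13, 23]
Compare 27 vs 34: take 27 from left. Merged: [1, 3, 6, 13, 23, 27]
Compare 32 vs 34: take 32 from left. Merged: [1, 3, 6, 13, 23, 27, 32]
Compare 40 vs 34: take 34 from right. Merged: [1, 3, 6, 13, 23, 27, 32, 34]
Compare 40 vs 38: take 38 from right. Merged: [1, 3, 6, 13, 23, 27, 32, 34, 38]
Compare 40 vs 39: take 39 from right. Merged: [1, 3, 6, 13, 23, 27, 32, 34, 38, 39]
Append remaining from left: [40]. Merged: [1, 3, 6, 13, 23, 27, 32, 34, 38, 39, 40]

Final merged array: [1, 3, 6, 13, 23, 27, 32, 34, 38, 39, 40]
Total comparisons: 10

The merged array is [1, 3, 6, 13, 23, 27, 32, 34, 38, 39, 40], requiring 10 comparisons. The merge step runs in O(n) time where n is the total number of elements.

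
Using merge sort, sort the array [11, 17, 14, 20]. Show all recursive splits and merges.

Merge sort trace:

Split: [11, 17, 14, 20] -> [11, 17] and [14, 20]
  Split: [11, 17] -> [11] and [17]
  Merge: [11] + [17] -> [11, 17]
  Split: [14, 20] -> [14] and [20]
  Merge: [14] + [20] -> [14, 20]
Merge: [11, 17] + [14, 20] -> [11, 14, 17, 20]

Final sorted array: [11, 14, 17, 20]

The merge sort proceeds by recursively splitting the array and merging sorted halves.
After all merges, the sorted array is [11, 14, 17, 20].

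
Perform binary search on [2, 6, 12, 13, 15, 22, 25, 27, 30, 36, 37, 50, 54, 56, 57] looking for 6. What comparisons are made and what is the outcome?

Binary search for 6 in [2, 6, 12, 13, 15, 22, 25, 27, 30, 36, 37, 50, 54, 56, 57]:

lo=0, hi=14, mid=7, arr[mid]=27 -> 27 > 6, search left half
lo=0, hi=6, mid=3, arr[mid]=13 -> 13 > 6, search left half
lo=0, hi=2, mid=1, arr[mid]=6 -> Found target at index 1!

Binary search finds 6 at index 1 after 3 comparisons. The search repeatedly halves the search space by comparing with the middle element.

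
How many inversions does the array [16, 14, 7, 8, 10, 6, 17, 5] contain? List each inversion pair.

Finding inversions in [16, 14, 7, 8, 10, 6, 17, 5]:

(0, 1): arr[0]=16 > arr[1]=14
(0, 2): arr[0]=16 > arr[2]=7
(0, 3): arr[0]=16 > arr[3]=8
(0, 4): arr[0]=16 > arr[4]=10
(0, 5): arr[0]=16 > arr[5]=6
(0, 7): arr[0]=16 > arr[7]=5
(1, 2): arr[1]=14 > arr[2]=7
(1, 3): arr[1]=14 > arr[3]=8
(1, 4): arr[1]=14 > arr[4]=10
(1, 5): arr[1]=14 > arr[5]=6
(1, 7): arr[1]=14 > arr[7]=5
(2, 5): arr[2]=7 > arr[5]=6
(2, 7): arr[2]=7 > arr[7]=5
(3, 5): arr[3]=8 > arr[5]=6
(3, 7): arr[3]=8 > arr[7]=5
(4, 5): arr[4]=10 > arr[5]=6
(4, 7): arr[4]=10 > arr[7]=5
(5, 7): arr[5]=6 > arr[7]=5
(6, 7): arr[6]=17 > arr[7]=5

Total inversions: 19

The array has 19 inversion(s): (0,1), (0,2), (0,3), (0,4), (0,5), (0,7), (1,2), (1,3), (1,4), (1,5), (1,7), (2,5), (2,7), (3,5), (3,7), (4,5), (4,7), (5,7), (6,7). Each pair (i,j) satisfies i < j and arr[i] > arr[j].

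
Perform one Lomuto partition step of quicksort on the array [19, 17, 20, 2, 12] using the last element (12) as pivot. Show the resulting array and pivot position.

Lomuto partition with pivot = 12:

Initial array: [19, 17, 20, 2, 12]

arr[0]=19 > 12: no swap
arr[1]=17 > 12: no swap
arr[2]=20 > 12: no swap
arr[3]=2 <= 12: swap with position 0, array becomes [2, 17, 20, 19, 12]

Place pivot at position 1: [2, 12, 20, 19, 17]
Pivot position: 1

After partitioning with pivot 12, the array becomes [2, 12, 20, 19, 17]. The pivot is placed at index 1. All elements to the left of the pivot are <= 12, and all elements to the right are > 12.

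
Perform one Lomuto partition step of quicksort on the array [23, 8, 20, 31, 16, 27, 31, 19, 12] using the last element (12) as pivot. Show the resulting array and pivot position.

Lomuto partition with pivot = 12:

Initial array: [23, 8, 20, 31, 16, 27, 31, 19, 12]

arr[0]=23 > 12: no swap
arr[1]=8 <= 12: swap with position 0, array becomes [8, 23, 20, 31, 16, 27, 31, 19, 12]
arr[2]=20 > 12: no swap
arr[3]=31 > 12: no swap
arr[4]=16 > 12: no swap
arr[5]=27 > 12: no swap
arr[6]=31 > 12: no swap
arr[7]=19 > 12: no swap

Place pivot at position 1: [8, 12, 20, 31, 16, 27, 31, 19, 23]
Pivot position: 1

After partitioning with pivot 12, the array becomes [8, 12, 20, 31, 16, 27, 31, 19, 23]. The pivot is placed at index 1. All elements to the left of the pivot are <= 12, and all elements to the right are > 12.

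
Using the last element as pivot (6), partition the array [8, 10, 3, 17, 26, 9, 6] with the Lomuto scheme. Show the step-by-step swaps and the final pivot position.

Lomuto partition with pivot = 6:

Initial array: [8, 10, 3, 17, 26, 9, 6]

arr[0]=8 > 6: no swap
arr[1]=10 > 6: no swap
arr[2]=3 <= 6: swap with position 0, array becomes [3, 10, 8, 17, 26, 9, 6]
arr[3]=17 > 6: no swap
arr[4]=26 > 6: no swap
arr[5]=9 > 6: no swap

Place pivot at position 1: [3, 6, 8, 17, 26, 9, 10]
Pivot position: 1

After partitioning with pivot 6, the array becomes [3, 6, 8, 17, 26, 9, 10]. The pivot is placed at index 1. All elements to the left of the pivot are <= 6, and all elements to the right are > 6.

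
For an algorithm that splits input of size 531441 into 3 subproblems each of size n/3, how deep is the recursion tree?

For divide and conquer with division factor 3:

Problem sizes at each level:
Level 0: 531441
Level 1: 177147
Level 2: 59049
Level 3: 19683
Level 4: 6561
Level 5: 2187
Level 6: 729
Level 7: 243
Level 8: 81
Level 9: 27
Level 10: 9
Level 11: 3
Level 12: 1

The root is level 0 and the size-1 base case is level 12 (the tree spans levels 0 through 12, i.e. 13 levels counting the root), so the depth is the number of divisions: log_3(531441) = 12

The recursion tree depth is log_3(531441) = 12. At each level, the problem size is divided by 3, so it takes 12 divisions to reduce to a base case of size 1. The algorithm makes 3 recursive calls at each level.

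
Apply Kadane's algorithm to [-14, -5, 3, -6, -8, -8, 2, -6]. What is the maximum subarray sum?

Using Kadane's algorithm on [-14, -5, 3, -6, -8, -8, 2, -6]:

Scanning through the array:
Position 1 (value -5): max_ending_here = -5, max_so_far = -5
Position 2 (value 3): max_ending_here = 3, max_so_far = 3
Position 3 (value -6): max_ending_here = -3, max_so_far = 3
Position 4 (value -8): max_ending_here = -8, max_so_far = 3
Position 5 (value -8): max_ending_here = -8, max_so_far = 3
Position 6 (value 2): max_ending_here = 2, max_so_far = 3
Position 7 (value -6): max_ending_here = -4, max_so_far = 3

Maximum subarray: [3]
Maximum sum: 3

The maximum subarray is [3] with sum 3. This subarray runs from index 2 to index 2.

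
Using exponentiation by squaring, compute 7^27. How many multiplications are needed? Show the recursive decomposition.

Computing 7^27 by squaring (build up from 7^1; each line after the first costs one multiplication):

7^1 = 7
7^2 = (7^1)^2 = 7^2 = 49
7^3 = 7 * 7^2 = 7 * 49 = 343
7^6 = (7^3)^2 = 343^2 = 117649
7^12 = (7^6)^2 = 117649^2 = 13841287201
7^13 = 7 * 7^12 = 7 * 13841287201 = 96889010407
7^26 = (7^13)^2 = 96889010407^2 = 9387480337647754305649
7^27 = 7 * 7^26 = 7 * 9387480337647754305649 = 65712362363534280139543

Result: 65712362363534280139543
Multiplications needed: 7 (7 lines after 7^1)

7^27 = 65712362363534280139543. Using exponentiation by squaring, this requires 7 multiplications. The key idea: if the exponent is even, square the half-power; if odd, multiply by the base once.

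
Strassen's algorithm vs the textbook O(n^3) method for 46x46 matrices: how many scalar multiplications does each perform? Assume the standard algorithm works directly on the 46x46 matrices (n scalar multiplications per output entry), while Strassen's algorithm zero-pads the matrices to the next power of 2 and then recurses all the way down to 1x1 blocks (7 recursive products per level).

Matrix multiplication for 46x46 matrices:

Strassen's algorithm requires power-of-2 dimensions. Pad 46x46 to 64x64 (next power of 2).

Standard algorithm: 46^3 = 97336 multiplications
Strassen's algorithm: 7^(log2(64)) = 7^6 = 117649 multiplications
Difference: 97336 - 117649 = -20313 (Strassen uses MORE here due to padding overhead — for small or just-over-power-of-2 n, padding can outweigh the per-level savings)

Standard: 97336 multiplications (46^3). Strassen: 117649 multiplications (7^6, after padding to 64x64). Strassen reduces 8 recursive multiplications to 7 at each level.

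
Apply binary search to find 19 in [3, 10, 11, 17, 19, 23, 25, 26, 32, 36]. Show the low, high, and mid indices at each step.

Binary search for 19 in [3, 10, 11, 17, 19, 23, 25, 26, 32, 36]:

lo=0, hi=9, mid=4, arr[mid]=19 -> Found target at index 4!

Binary search finds 19 at index 4 after 1 comparisons. The search repeatedly halves the search space by comparing with the middle element.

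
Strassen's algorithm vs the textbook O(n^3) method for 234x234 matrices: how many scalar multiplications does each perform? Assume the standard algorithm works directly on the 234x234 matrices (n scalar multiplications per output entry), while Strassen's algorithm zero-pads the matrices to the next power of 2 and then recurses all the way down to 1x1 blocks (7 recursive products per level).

Matrix multiplication for 234x234 matrices:

Strassen's algorithm requires power-of-2 dimensions. Pad 234x234 to 256x256 (next power of 2).

Standard algorithm: 234^3 = 12812904 multiplications
Strassen's algorithm: 7^(log2(256)) = 7^8 = 5764801 multiplications
Savings: 12812904 - 5764801 = 7048103 multiplications

Standard: 12812904 multiplications (234^3). Strassen: 5764801 multiplications (7^8, after padding to 256x256). Strassen reduces 8 recursive multiplications to 7 at each level.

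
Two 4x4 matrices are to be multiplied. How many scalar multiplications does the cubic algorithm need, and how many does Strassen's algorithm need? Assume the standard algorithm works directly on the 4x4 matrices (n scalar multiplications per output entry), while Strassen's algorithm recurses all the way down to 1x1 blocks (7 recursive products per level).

Matrix multiplication for 4x4 matrices:

Standard algorithm: 4^3 = 64 multiplications
Strassen's algorithm: 7^(log2(4)) = 7^2 = 49 multiplications
Savings: 64 - 49 = 15 multiplications

Standard: 64 multiplications (4^3). Strassen: 49 multiplications (7^2). Strassen reduces 8 recursive multiplications to 7 at each level.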